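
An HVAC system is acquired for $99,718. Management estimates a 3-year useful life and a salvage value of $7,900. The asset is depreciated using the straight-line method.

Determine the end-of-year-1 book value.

$69,112

Depreciable base = $99,718 − $7,900 = $91,818.
Annual expense = $91,818 / 3 = $30,606.
End of year 1: book value $69,112.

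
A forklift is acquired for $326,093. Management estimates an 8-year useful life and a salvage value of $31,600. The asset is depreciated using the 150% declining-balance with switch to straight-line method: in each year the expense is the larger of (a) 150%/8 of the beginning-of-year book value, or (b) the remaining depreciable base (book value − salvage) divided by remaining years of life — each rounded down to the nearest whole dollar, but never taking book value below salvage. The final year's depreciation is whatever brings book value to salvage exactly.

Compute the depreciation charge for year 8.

$27,629

Depreciable base = $326,093 − $31,600 = $294,493.
Year 1: DB = ⌊$326,093 × 150%/8⌋ = $61,142; SL = ⌊$294,493/8⌋ = $36,811 → take DB $61,142. Book value $264,951.
Year 2: DB = ⌊$264,951 × 150%/8⌋ = $49,678; SL = ⌊$233,351/7⌋ = $33,335 → take DB $49,678. Book value $215,273.
Year 3: DB = ⌊$215,273 × 150%/8⌋ = $40,363; SL = ⌊$183,673/6⌋ = $30,612 → take DB $40,363. Book value $174,910.
Year 4: DB = ⌊$174,910 × 150%/8⌋ = $32,795; SL = ⌊$143,310/5⌋ = $28,662 → take DB $32,795. Book value $142,115.
Year 5: DB = ⌊$142,115 × 150%/8⌋ = $26,646; SL = ⌊$110,515/4⌋ = $27,628 → take SL $27,628. Book value $114,487.
Year 6: DB = ⌊$114,487 × 150%/8⌋ = $21,466; SL = ⌊$82,887/3⌋ = $27,629 → take SL $27,629. Book value $86,858.
Year 7: DB = ⌊$86,858 × 150%/8⌋ = $16,285; SL = ⌊$55,258/2⌋ = $27,629 → take SL $27,629. Book value $59,229.
Year 8 (final): $59,229 − $31,600 = $27,629. Book value $31,600.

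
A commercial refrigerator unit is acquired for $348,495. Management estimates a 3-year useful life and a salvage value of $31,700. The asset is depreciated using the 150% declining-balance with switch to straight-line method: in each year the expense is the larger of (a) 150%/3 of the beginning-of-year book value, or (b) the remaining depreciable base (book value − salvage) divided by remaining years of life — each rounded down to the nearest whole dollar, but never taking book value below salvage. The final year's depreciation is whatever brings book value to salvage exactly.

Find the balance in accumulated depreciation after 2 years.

Depreciable base = $348,495 − $31,700 = $316,795.
Year 1: DB = ⌊$348,495 × 150%/3⌋ = $174,247; SL = ⌊$316,795/3⌋ = $105,598 → take DB $174,247. Book value $174,248.
Year 2: DB = ⌊$174,248 × 150%/3⌋ = $87,124; SL = ⌊$142,548/2⌋ = $71,274 → take DB $87,124. Book value $87,124.
Accumulated through year 2 = $348,495 − $87,124 = $261,371.

$261,371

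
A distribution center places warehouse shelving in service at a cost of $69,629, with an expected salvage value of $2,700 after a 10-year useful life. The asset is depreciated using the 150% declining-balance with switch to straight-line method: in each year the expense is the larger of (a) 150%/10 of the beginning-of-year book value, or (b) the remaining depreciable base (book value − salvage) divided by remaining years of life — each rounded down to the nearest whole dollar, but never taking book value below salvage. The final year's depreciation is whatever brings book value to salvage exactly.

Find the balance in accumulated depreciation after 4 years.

$33,281

Depreciable base = $69,629 − $2,700 = $66,929.
Year 1: DB = ⌊$69,629 × 150%/10⌋ = $10,444; SL = ⌊$66,929/10⌋ = $6,692 → take DB $10,444. Book value $59,185.
Year 2: DB = ⌊$59,185 × 150%/10⌋ = $8,877; SL = ⌊$56,485/9⌋ = $6,276 → take DB $8,877. Book value $50,308.
Year 3: DB = ⌊$50,308 × 150%/10⌋ = $7,546; SL = ⌊$47,608/8⌋ = $5,951 → take DB $7,546. Book value $42,762.
Year 4: DB = ⌊$42,762 × 150%/10⌋ = $6,414; SL = ⌊$40,062/7⌋ = $5,723 → take DB $6,414. Book value $36,348.
Accumulated through year 4 = $69,629 − $36,348 = $33,281.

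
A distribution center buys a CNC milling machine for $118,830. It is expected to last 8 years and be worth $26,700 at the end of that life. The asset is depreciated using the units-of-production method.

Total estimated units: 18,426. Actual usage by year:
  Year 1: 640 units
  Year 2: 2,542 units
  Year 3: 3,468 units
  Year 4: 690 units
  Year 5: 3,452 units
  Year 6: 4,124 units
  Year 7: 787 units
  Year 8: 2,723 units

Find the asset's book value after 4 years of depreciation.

Depreciable base = $118,830 − $26,700 = $92,130.
Rate = $92,130 / 18,426 units = $5 per unit.
Year 1: 640 × $5 = $3,200. Book value $115,630.
Year 2: 2,542 × $5 = $12,710. Book value $102,920.
Year 3: 3,468 × $5 = $17,340. Book value $85,580.
Year 4: 690 × $5 = $3,450. Book value $82,130.

$82,130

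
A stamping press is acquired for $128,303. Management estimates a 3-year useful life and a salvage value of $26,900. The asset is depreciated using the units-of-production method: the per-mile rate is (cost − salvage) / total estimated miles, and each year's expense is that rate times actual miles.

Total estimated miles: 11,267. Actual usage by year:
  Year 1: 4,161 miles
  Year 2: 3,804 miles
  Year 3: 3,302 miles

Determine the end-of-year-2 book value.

Depreciable base = $128,303 − $26,900 = $101,403.
Rate = $101,403 / 11,267 miles = $9 per mile.
Year 1: 4,161 × $9 = $37,449. Book value $90,854.
Year 2: 3,804 × $9 = $34,236. Book value $56,618.

$56,618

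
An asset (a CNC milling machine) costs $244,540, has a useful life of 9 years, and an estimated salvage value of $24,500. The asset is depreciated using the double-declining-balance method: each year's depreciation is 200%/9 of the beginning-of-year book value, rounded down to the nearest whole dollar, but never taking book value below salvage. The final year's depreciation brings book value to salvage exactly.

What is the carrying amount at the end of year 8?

$32,751

Depreciable base = $244,540 − $24,500 = $220,040.
Year 1: ⌊$244,540 × 200%/9⌋ = $54,342. Book value $190,198.
Year 2: ⌊$190,198 × 200%/9⌋ = $42,266. Book value $147,932.
Year 3: ⌊$147,932 × 200%/9⌋ = $32,873. Book value $115,059.
Year 4: ⌊$115,059 × 200%/9⌋ = $25,568. Book value $89,491.
Year 5: ⌊$89,491 × 200%/9⌋ = $19,886. Book value $69,605.
Year 6: ⌊$69,605 × 200%/9⌋ = $15,467. Book value $54,138.
Year 7: ⌊$54,138 × 200%/9⌋ = $12,030. Book value $42,108.
Year 8: ⌊$42,108 × 200%/9⌋ = $9,357. Book value $32,751.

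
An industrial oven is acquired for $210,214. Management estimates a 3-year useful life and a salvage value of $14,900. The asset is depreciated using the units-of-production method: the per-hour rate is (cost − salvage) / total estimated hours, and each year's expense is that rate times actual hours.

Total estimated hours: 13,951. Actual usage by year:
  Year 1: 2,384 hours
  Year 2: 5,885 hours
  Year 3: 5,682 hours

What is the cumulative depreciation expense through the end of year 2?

$115,766

Depreciable base = $210,214 − $14,900 = $195,314.
Rate = $195,314 / 13,951 hours = $14 per hour.
Year 1: 2,384 × $14 = $33,376. Book value $176,838.
Year 2: 5,885 × $14 = $82,390. Book value $94,448.
Accumulated through year 2 = $210,214 − $94,448 = $115,766.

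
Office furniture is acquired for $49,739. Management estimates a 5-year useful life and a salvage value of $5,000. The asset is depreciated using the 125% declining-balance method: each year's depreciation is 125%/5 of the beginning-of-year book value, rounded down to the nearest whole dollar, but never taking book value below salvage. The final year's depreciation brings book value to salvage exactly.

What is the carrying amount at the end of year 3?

Depreciable base = $49,739 − $5,000 = $44,739.
Year 1: ⌊$49,739 × 125%/5⌋ = $12,434. Book value $37,305.
Year 2: ⌊$37,305 × 125%/5⌋ = $9,326. Book value $27,979.
Year 3: ⌊$27,979 × 125%/5⌋ = $6,994. Book value $20,985.

$20,985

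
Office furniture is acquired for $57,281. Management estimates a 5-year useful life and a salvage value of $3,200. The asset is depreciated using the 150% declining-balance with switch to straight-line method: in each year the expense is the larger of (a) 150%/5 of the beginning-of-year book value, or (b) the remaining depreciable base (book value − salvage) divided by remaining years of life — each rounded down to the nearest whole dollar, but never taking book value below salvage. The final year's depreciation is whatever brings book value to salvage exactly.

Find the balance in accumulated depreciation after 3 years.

$37,633

Depreciable base = $57,281 − $3,200 = $54,081.
Year 1: DB = ⌊$57,281 × 150%/5⌋ = $17,184; SL = ⌊$54,081/5⌋ = $10,816 → take DB $17,184. Book value $40,097.
Year 2: DB = ⌊$40,097 × 150%/5⌋ = $12,029; SL = ⌊$36,897/4⌋ = $9,224 → take DB $12,029. Book value $28,068.
Year 3: DB = ⌊$28,068 × 150%/5⌋ = $8,420; SL = ⌊$24,868/3⌋ = $8,289 → take DB $8,420. Book value $19,648.
Accumulated through year 3 = $57,281 − $19,648 = $37,633.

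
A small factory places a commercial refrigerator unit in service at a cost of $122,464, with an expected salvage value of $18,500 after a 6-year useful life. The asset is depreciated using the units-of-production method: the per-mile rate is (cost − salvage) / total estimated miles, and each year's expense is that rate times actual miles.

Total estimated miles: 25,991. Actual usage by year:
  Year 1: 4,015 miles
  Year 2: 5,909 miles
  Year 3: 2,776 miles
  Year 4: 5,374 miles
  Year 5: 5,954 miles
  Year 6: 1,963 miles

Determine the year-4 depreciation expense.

$21,496

Depreciable base = $122,464 − $18,500 = $103,964.
Rate = $103,964 / 25,991 miles = $4 per mile.
Year 1: 4,015 × $4 = $16,060. Book value $106,404.
Year 2: 5,909 × $4 = $23,636. Book value $82,768.
Year 3: 2,776 × $4 = $11,104. Book value $71,664.
Year 4: 5,374 × $4 = $21,496. Book value $50,168.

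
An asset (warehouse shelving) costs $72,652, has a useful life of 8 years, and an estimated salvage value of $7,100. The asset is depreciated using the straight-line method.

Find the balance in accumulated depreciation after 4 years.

$32,776

Depreciable base = $72,652 − $7,100 = $65,552.
Annual expense = $65,552 / 8 = $8,194.
End of year 1: book value $64,458.
End of year 2: book value $56,264.
End of year 3: book value $48,070.
End of year 4: book value $39,876.
Accumulated through year 4 = $72,652 − $39,876 = $32,776.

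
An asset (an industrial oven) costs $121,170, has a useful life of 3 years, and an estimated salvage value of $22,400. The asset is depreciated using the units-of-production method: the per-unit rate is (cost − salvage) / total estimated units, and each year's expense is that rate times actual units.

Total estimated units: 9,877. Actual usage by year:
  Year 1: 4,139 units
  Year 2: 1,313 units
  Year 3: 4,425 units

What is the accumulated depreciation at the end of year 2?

$54,520

Depreciable base = $121,170 − $22,400 = $98,770.
Rate = $98,770 / 9,877 units = $10 per unit.
Year 1: 4,139 × $10 = $41,390. Book value $79,780.
Year 2: 1,313 × $10 = $13,130. Book value $66,650.
Accumulated through year 2 = $121,170 − $66,650 = $54,520.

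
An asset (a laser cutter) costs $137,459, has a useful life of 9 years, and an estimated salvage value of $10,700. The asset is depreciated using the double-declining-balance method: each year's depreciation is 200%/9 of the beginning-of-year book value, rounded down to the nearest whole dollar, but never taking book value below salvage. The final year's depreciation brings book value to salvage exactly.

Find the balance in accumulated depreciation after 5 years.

Depreciable base = $137,459 − $10,700 = $126,759.
Year 1: ⌊$137,459 × 200%/9⌋ = $30,546. Book value $106,913.
Year 2: ⌊$106,913 × 200%/9⌋ = $23,758. Book value $83,155.
Year 3: ⌊$83,155 × 200%/9⌋ = $18,478. Book value $64,677.
Year 4: ⌊$64,677 × 200%/9⌋ = $14,372. Book value $50,305.
Year 5: ⌊$50,305 × 200%/9⌋ = $11,178. Book value $39,127.
Accumulated through year 5 = $137,459 − $39,127 = $98,332.

$98,332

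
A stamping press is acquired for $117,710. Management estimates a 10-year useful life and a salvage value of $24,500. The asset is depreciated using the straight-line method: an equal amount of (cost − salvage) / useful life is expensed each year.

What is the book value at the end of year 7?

Depreciable base = $117,710 − $24,500 = $93,210.
Annual expense = $93,210 / 10 = $9,321.
End of year 1: book value $108,389.
End of year 2: book value $99,068.
End of year 3: book value $89,747.
End of year 4: book value $80,426.
End of year 5: book value $71,105.
End of year 6: book value $61,784.
End of year 7: book value $52,463.

$52,463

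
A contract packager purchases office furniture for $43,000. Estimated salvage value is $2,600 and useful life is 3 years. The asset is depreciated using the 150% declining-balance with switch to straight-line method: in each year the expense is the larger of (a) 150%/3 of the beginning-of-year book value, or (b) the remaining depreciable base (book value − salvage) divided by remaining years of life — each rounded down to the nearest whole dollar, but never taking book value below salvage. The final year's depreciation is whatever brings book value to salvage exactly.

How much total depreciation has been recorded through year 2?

$32,250

Depreciable base = $43,000 − $2,600 = $40,400.
Year 1: DB = ⌊$43,000 × 150%/3⌋ = $21,500; SL = ⌊$40,400/3⌋ = $13,466 → take DB $21,500. Book value $21,500.
Year 2: DB = ⌊$21,500 × 150%/3⌋ = $10,750; SL = ⌊$18,900/2⌋ = $9,450 → take DB $10,750. Book value $10,750.
Accumulated through year 2 = $43,000 − $10,750 = $32,250.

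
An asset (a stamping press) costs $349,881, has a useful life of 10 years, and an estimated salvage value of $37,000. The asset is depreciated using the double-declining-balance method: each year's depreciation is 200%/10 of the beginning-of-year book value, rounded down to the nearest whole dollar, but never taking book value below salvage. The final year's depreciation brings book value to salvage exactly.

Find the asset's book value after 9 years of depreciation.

Depreciable base = $349,881 − $37,000 = $312,881.
Year 1: ⌊$349,881 × 200%/10⌋ = $69,976. Book value $279,905.
Year 2: ⌊$279,905 × 200%/10⌋ = $55,981. Book value $223,924.
Year 3: ⌊$223,924 × 200%/10⌋ = $44,784. Book value $179,140.
Year 4: ⌊$179,140 × 200%/10⌋ = $35,828. Book value $143,312.
Year 5: ⌊$143,312 × 200%/10⌋ = $28,662. Book value $114,650.
Year 6: ⌊$114,650 × 200%/10⌋ = $22,930. Book value $91,720.
Year 7: ⌊$91,720 × 200%/10⌋ = $18,344. Book value $73,376.
Year 8: ⌊$73,376 × 200%/10⌋ = $14,675. Book value $58,701.
Year 9: ⌊$58,701 × 200%/10⌋ = $11,740. Book value $46,961.

$46,961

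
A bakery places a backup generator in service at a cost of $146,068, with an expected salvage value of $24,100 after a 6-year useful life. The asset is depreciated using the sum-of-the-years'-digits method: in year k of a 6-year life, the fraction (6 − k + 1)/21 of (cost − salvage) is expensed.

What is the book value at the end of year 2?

$82,180

Depreciable base = $146,068 − $24,100 = $121,968.
Sum of the years' digits = 6+5+4+3+2+1 = 21.
Year 1: $121,968 × 6/21 = $34,848. Book value $111,220.
Year 2: $121,968 × 5/21 = $29,040. Book value $82,180.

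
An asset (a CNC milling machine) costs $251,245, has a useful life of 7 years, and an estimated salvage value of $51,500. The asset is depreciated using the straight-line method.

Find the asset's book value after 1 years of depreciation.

$222,710

Depreciable base = $251,245 − $51,500 = $199,745.
Annual expense = $199,745 / 7 = $28,535.
End of year 1: book value $222,710.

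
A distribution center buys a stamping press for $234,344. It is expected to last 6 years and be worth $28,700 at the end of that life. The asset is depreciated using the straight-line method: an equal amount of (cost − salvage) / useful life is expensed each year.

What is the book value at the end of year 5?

Depreciable base = $234,344 − $28,700 = $205,644.
Annual expense = $205,644 / 6 = $34,274.
End of year 1: book value $200,070.
End of year 2: book value $165,796.
End of year 3: book value $131,522.
End of year 4: book value $97,248.
End of year 5: book value $62,974.

$62,974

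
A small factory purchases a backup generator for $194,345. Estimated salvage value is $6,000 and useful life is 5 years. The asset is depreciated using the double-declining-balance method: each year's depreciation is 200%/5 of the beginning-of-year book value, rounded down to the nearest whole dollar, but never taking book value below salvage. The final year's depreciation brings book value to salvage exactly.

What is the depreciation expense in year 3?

Depreciable base = $194,345 − $6,000 = $188,345.
Year 1: ⌊$194,345 × 200%/5⌋ = $77,738. Book value $116,607.
Year 2: ⌊$116,607 × 200%/5⌋ = $46,642. Book value $69,965.
Year 3: ⌊$69,965 × 200%/5⌋ = $27,986. Book value $41,979.

$27,986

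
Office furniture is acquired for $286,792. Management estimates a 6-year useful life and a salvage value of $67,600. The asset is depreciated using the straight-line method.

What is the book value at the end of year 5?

Depreciable base = $286,792 − $67,600 = $219,192.
Annual expense = $219,192 / 6 = $36,532.
End of year 1: book value $250,260.
End of year 2: book value $213,728.
End of year 3: book value $177,196.
End of year 4: book value $140,664.
End of year 5: book value $104,132.

$104,132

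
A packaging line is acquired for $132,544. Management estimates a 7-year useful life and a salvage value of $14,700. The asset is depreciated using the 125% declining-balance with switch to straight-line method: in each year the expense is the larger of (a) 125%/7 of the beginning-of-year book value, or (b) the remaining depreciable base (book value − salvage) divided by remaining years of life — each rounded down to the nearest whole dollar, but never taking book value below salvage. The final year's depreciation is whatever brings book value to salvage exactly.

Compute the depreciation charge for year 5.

Depreciable base = $132,544 − $14,700 = $117,844.
Year 1: DB = ⌊$132,544 × 125%/7⌋ = $23,668; SL = ⌊$117,844/7⌋ = $16,834 → take DB $23,668. Book value $108,876.
Year 2: DB = ⌊$108,876 × 125%/7⌋ = $19,442; SL = ⌊$94,176/6⌋ = $15,696 → take DB $19,442. Book value $89,434.
Year 3: DB = ⌊$89,434 × 125%/7⌋ = $15,970; SL = ⌊$74,734/5⌋ = $14,946 → take DB $15,970. Book value $73,464.
Year 4: DB = ⌊$73,464 × 125%/7⌋ = $13,118; SL = ⌊$58,764/4⌋ = $14,691 → take SL $14,691. Book value $58,773.
Year 5: DB = ⌊$58,773 × 125%/7⌋ = $10,495; SL = ⌊$44,073/3⌋ = $14,691 → take SL $14,691. Book value $44,082.

$14,691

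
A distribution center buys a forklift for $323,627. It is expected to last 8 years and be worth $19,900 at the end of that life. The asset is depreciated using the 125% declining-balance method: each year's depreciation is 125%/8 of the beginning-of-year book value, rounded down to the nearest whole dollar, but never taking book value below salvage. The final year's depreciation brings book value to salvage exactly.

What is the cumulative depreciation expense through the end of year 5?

Depreciable base = $323,627 − $19,900 = $303,727.
Year 1: ⌊$323,627 × 125%/8⌋ = $50,566. Book value $273,061.
Year 2: ⌊$273,061 × 125%/8⌋ = $42,665. Book value $230,396.
Year 3: ⌊$230,396 × 125%/8⌋ = $35,999. Book value $194,397.
Year 4: ⌊$194,397 × 125%/8⌋ = $30,374. Book value $164,023.
Year 5: ⌊$164,023 × 125%/8⌋ = $25,628. Book value $138,395.
Accumulated through year 5 = $323,627 − $138,395 = $185,232.

$185,232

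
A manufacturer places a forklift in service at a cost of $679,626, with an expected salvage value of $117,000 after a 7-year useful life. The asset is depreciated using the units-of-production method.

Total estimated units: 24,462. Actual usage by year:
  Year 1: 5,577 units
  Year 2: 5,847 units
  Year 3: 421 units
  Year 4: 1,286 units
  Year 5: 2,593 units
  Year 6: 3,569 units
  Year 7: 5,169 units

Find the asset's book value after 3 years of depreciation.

Depreciable base = $679,626 − $117,000 = $562,626.
Rate = $562,626 / 24,462 units = $23 per unit.
Year 1: 5,577 × $23 = $128,271. Book value $551,355.
Year 2: 5,847 × $23 = $134,481. Book value $416,874.
Year 3: 421 × $23 = $9,683. Book value $407,191.

$407,191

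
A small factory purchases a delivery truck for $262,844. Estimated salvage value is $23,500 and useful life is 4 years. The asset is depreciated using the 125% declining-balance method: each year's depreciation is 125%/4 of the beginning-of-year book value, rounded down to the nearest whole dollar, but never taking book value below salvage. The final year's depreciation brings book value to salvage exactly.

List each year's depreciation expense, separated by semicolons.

$82,138; $56,470; $38,823; $61,913

Depreciable base = $262,844 − $23,500 = $239,344.
Year 1: ⌊$262,844 × 125%/4⌋ = $82,138. Book value $180,706.
Year 2: ⌊$180,706 × 125%/4⌋ = $56,470. Book value $124,236.
Year 3: ⌊$124,236 × 125%/4⌋ = $38,823. Book value $85,413.
Year 4 (final): $85,413 − $23,500 = $61,913. Book value $23,500.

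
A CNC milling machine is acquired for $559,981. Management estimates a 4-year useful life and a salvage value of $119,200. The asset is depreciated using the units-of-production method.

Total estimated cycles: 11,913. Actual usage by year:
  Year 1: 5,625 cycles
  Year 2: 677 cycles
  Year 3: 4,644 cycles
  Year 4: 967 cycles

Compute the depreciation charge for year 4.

$35,779

Depreciable base = $559,981 − $119,200 = $440,781.
Rate = $440,781 / 11,913 cycles = $37 per cycle.
Year 1: 5,625 × $37 = $208,125. Book value $351,856.
Year 2: 677 × $37 = $25,049. Book value $326,807.
Year 3: 4,644 × $37 = $171,828. Book value $154,979.
Year 4: 967 × $37 = $35,779. Book value $119,200.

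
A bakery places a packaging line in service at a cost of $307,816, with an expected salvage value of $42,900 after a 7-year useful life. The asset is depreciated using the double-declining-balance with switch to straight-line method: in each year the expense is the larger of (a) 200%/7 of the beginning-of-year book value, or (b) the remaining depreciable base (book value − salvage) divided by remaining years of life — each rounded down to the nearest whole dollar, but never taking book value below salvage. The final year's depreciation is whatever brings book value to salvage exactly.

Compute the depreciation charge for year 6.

$14,335

Depreciable base = $307,816 − $42,900 = $264,916.
Year 1: DB = ⌊$307,816 × 200%/7⌋ = $87,947; SL = ⌊$264,916/7⌋ = $37,845 → take DB $87,947. Book value $219,869.
Year 2: DB = ⌊$219,869 × 200%/7⌋ = $62,819; SL = ⌊$176,969/6⌋ = $29,494 → take DB $62,819. Book value $157,050.
Year 3: DB = ⌊$157,050 × 200%/7⌋ = $44,871; SL = ⌊$114,150/5⌋ = $22,830 → take DB $44,871. Book value $112,179.
Year 4: DB = ⌊$112,179 × 200%/7⌋ = $32,051; SL = ⌊$69,279/4⌋ = $17,319 → take DB $32,051. Book value $80,128.
Year 5: DB = ⌊$80,128 × 200%/7⌋ = $22,893; SL = ⌊$37,228/3⌋ = $12,409 → take DB $22,893. Book value $57,235.
Year 6: DB = ⌊$57,235 × 200%/7⌋ = $16,352; SL = ⌊$14,335/2⌋ = $7,167 → take DB $16,352, capped at $14,335. Book value $42,900.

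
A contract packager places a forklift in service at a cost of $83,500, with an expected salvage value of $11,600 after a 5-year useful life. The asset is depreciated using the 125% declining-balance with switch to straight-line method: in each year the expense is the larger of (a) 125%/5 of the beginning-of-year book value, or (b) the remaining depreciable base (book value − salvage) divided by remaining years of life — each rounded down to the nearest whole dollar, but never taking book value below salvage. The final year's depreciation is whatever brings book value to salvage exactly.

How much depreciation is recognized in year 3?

Depreciable base = $83,500 − $11,600 = $71,900.
Year 1: DB = ⌊$83,500 × 125%/5⌋ = $20,875; SL = ⌊$71,900/5⌋ = $14,380 → take DB $20,875. Book value $62,625.
Year 2: DB = ⌊$62,625 × 125%/5⌋ = $15,656; SL = ⌊$51,025/4⌋ = $12,756 → take DB $15,656. Book value $46,969.
Year 3: DB = ⌊$46,969 × 125%/5⌋ = $11,742; SL = ⌊$35,369/3⌋ = $11,789 → take SL $11,789. Book value $35,180.

$11,789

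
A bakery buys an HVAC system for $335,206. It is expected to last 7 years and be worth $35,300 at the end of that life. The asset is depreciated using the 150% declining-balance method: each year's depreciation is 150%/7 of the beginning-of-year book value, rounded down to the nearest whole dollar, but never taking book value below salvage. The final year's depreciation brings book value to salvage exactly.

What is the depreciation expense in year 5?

$27,375

Depreciable base = $335,206 − $35,300 = $299,906.
Year 1: ⌊$335,206 × 150%/7⌋ = $71,829. Book value $263,377.
Year 2: ⌊$263,377 × 150%/7⌋ = $56,437. Book value $206,940.
Year 3: ⌊$206,940 × 150%/7⌋ = $44,344. Book value $162,596.
Year 4: ⌊$162,596 × 150%/7⌋ = $34,842. Book value $127,754.
Year 5: ⌊$127,754 × 150%/7⌋ = $27,375. Book value $100,379.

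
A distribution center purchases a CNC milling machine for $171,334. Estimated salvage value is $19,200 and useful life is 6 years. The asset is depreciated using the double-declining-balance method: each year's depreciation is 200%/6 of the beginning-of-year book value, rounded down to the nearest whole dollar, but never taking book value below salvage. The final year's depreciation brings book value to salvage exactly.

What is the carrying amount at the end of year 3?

Depreciable base = $171,334 − $19,200 = $152,134.
Year 1: ⌊$171,334 × 200%/6⌋ = $57,111. Book value $114,223.
Year 2: ⌊$114,223 × 200%/6⌋ = $38,074. Book value $76,149.
Year 3: ⌊$76,149 × 200%/6⌋ = $25,383. Book value $50,766.

$50,766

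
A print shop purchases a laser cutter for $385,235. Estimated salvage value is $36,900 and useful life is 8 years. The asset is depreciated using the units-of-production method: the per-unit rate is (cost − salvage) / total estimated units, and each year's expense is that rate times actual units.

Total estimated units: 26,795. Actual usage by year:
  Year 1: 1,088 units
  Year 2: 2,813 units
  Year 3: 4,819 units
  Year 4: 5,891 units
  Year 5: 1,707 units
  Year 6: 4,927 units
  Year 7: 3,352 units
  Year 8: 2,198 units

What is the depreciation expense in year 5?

Depreciable base = $385,235 − $36,900 = $348,335.
Rate = $348,335 / 26,795 units = $13 per unit.
Year 1: 1,088 × $13 = $14,144. Book value $371,091.
Year 2: 2,813 × $13 = $36,569. Book value $334,522.
Year 3: 4,819 × $13 = $62,647. Book value $271,875.
Year 4: 5,891 × $13 = $76,583. Book value $195,292.
Year 5: 1,707 × $13 = $22,191. Book value $173,101.

$22,191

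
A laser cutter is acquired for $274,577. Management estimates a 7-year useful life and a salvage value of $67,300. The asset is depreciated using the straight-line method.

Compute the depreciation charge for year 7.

Depreciable base = $274,577 − $67,300 = $207,277.
Annual expense = $207,277 / 7 = $29,611.

$29,611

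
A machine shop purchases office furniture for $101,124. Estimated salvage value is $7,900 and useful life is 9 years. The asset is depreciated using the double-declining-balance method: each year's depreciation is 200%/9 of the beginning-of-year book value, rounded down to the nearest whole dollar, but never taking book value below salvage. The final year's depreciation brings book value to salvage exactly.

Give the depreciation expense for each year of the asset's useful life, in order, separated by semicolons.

Depreciable base = $101,124 − $7,900 = $93,224.
Year 1: ⌊$101,124 × 200%/9⌋ = $22,472. Book value $78,652.
Year 2: ⌊$78,652 × 200%/9⌋ = $17,478. Book value $61,174.
Year 3: ⌊$61,174 × 200%/9⌋ = $13,594. Book value $47,580.
Year 4: ⌊$47,580 × 200%/9⌋ = $10,573. Book value $37,007.
Year 5: ⌊$37,007 × 200%/9⌋ = $8,223. Book value $28,784.
Year 6: ⌊$28,784 × 200%/9⌋ = $6,396. Book value $22,388.
Year 7: ⌊$22,388 × 200%/9⌋ = $4,975. Book value $17,413.
Year 8: ⌊$17,413 × 200%/9⌋ = $3,869. Book value $13,544.
Year 9 (final): $13,544 − $7,900 = $5,644. Book value $7,900.

$22,472; $17,478; $13,594; $10,573; $8,223; $6,396; $4,975; $3,869; $5,644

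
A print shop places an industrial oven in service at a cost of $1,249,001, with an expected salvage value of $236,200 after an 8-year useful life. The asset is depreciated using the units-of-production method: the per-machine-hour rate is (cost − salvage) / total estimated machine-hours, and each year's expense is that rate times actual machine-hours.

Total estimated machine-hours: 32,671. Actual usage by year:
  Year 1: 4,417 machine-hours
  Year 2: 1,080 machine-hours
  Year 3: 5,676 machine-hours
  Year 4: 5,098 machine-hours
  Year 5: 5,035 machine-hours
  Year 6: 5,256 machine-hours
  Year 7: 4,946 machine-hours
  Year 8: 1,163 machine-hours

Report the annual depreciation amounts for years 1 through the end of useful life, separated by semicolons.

Depreciable base = $1,249,001 − $236,200 = $1,012,801.
Rate = $1,012,801 / 32,671 machine-hours = $31 per machine-hour.
Year 1: 4,417 × $31 = $136,927. Book value $1,112,074.
Year 2: 1,080 × $31 = $33,480. Book value $1,078,594.
Year 3: 5,676 × $31 = $175,956. Book value $902,638.
Year 4: 5,098 × $31 = $158,038. Book value $744,600.
Year 5: 5,035 × $31 = $156,085. Book value $588,515.
Year 6: 5,256 × $31 = $162,936. Book value $425,579.
Year 7: 4,946 × $31 = $153,326. Book value $272,253.
Year 8: 1,163 × $31 = $36,053. Book value $236,200.

$136,927; $33,480; $175,956; $158,038; $156,085; $162,936; $153,326; $36,053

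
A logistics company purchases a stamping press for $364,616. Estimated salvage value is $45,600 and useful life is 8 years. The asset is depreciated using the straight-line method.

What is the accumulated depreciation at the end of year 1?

$39,877

Depreciable base = $364,616 − $45,600 = $319,016.
Annual expense = $319,016 / 8 = $39,877.
End of year 1: book value $324,739.
Accumulated through year 1 = $364,616 − $324,739 = $39,877.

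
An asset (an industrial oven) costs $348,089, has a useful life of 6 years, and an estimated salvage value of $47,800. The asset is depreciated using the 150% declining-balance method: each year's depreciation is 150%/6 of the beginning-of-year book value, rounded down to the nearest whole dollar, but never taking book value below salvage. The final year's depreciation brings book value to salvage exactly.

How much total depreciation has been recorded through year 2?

$152,288

Depreciable base = $348,089 − $47,800 = $300,289.
Year 1: ⌊$348,089 × 150%/6⌋ = $87,022. Book value $261,067.
Year 2: ⌊$261,067 × 150%/6⌋ = $65,266. Book value $195,801.
Accumulated through year 2 = $348,089 − $195,801 = $152,288.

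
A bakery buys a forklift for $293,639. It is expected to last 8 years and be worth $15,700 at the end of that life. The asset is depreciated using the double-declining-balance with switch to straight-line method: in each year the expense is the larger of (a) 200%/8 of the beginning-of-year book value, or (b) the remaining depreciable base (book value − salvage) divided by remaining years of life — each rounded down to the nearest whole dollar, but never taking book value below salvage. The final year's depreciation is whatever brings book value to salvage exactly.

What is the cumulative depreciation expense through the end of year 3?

$169,759

Depreciable base = $293,639 − $15,700 = $277,939.
Year 1: DB = ⌊$293,639 × 200%/8⌋ = $73,409; SL = ⌊$277,939/8⌋ = $34,742 → take DB $73,409. Book value $220,230.
Year 2: DB = ⌊$220,230 × 200%/8⌋ = $55,057; SL = ⌊$204,530/7⌋ = $29,218 → take DB $55,057. Book value $165,173.
Year 3: DB = ⌊$165,173 × 200%/8⌋ = $41,293; SL = ⌊$149,473/6⌋ = $24,912 → take DB $41,293. Book value $123,880.
Accumulated through year 3 = $293,639 − $123,880 = $169,759.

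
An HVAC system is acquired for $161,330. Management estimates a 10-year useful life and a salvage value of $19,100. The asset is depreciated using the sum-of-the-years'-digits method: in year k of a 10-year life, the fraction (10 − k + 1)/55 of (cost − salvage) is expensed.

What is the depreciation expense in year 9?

$5,172

Depreciable base = $161,330 − $19,100 = $142,230.
Sum of the years' digits = 10+9+8+7+6+5+4+3+2+1 = 55.
Year 1: $142,230 × 10/55 = $25,860. Book value $135,470.
Year 2: $142,230 × 9/55 = $23,274. Book value $112,196.
Year 3: $142,230 × 8/55 = $20,688. Book value $91,508.
Year 4: $142,230 × 7/55 = $18,102. Book value $73,406.
Year 5: $142,230 × 6/55 = $15,516. Book value $57,890.
Year 6: $142,230 × 5/55 = $12,930. Book value $44,960.
Year 7: $142,230 × 4/55 = $10,344. Book value $34,616.
Year 8: $142,230 × 3/55 = $7,758. Book value $26,858.
Year 9: $142,230 × 2/55 = $5,172. Book value $21,686.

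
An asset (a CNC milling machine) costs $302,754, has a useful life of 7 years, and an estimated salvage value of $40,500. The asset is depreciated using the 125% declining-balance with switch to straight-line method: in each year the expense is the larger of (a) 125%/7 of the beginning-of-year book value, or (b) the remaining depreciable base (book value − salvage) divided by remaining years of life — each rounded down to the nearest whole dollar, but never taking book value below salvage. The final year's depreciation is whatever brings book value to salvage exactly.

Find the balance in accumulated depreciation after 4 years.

Depreciable base = $302,754 − $40,500 = $262,254.
Year 1: DB = ⌊$302,754 × 125%/7⌋ = $54,063; SL = ⌊$262,254/7⌋ = $37,464 → take DB $54,063. Book value $248,691.
Year 2: DB = ⌊$248,691 × 125%/7⌋ = $44,409; SL = ⌊$208,191/6⌋ = $34,698 → take DB $44,409. Book value $204,282.
Year 3: DB = ⌊$204,282 × 125%/7⌋ = $36,478; SL = ⌊$163,782/5⌋ = $32,756 → take DB $36,478. Book value $167,804.
Year 4: DB = ⌊$167,804 × 125%/7⌋ = $29,965; SL = ⌊$127,304/4⌋ = $31,826 → take SL $31,826. Book value $135,978.
Accumulated through year 4 = $302,754 − $135,978 = $166,776.

$166,776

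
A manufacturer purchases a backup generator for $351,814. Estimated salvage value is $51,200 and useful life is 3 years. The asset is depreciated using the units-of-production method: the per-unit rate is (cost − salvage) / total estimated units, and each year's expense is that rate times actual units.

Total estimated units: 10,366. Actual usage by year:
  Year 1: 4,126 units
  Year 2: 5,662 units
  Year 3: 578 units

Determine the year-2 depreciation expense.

Depreciable base = $351,814 − $51,200 = $300,614.
Rate = $300,614 / 10,366 units = $29 per unit.
Year 1: 4,126 × $29 = $119,654. Book value $232,160.
Year 2: 5,662 × $29 = $164,198. Book value $67,962.

$164,198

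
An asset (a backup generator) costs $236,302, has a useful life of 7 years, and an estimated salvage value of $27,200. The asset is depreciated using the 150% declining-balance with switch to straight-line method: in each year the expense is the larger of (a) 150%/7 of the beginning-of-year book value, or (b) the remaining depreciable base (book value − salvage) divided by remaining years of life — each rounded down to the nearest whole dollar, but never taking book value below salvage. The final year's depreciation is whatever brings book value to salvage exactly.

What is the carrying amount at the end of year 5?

Depreciable base = $236,302 − $27,200 = $209,102.
Year 1: DB = ⌊$236,302 × 150%/7⌋ = $50,636; SL = ⌊$209,102/7⌋ = $29,871 → take DB $50,636. Book value $185,666.
Year 2: DB = ⌊$185,666 × 150%/7⌋ = $39,785; SL = ⌊$158,466/6⌋ = $26,411 → take DB $39,785. Book value $145,881.
Year 3: DB = ⌊$145,881 × 150%/7⌋ = $31,260; SL = ⌊$118,681/5⌋ = $23,736 → take DB $31,260. Book value $114,621.
Year 4: DB = ⌊$114,621 × 150%/7⌋ = $24,561; SL = ⌊$87,421/4⌋ = $21,855 → take DB $24,561. Book value $90,060.
Year 5: DB = ⌊$90,060 × 150%/7⌋ = $19,298; SL = ⌊$62,860/3⌋ = $20,953 → take SL $20,953. Book value $69,107.

$69,107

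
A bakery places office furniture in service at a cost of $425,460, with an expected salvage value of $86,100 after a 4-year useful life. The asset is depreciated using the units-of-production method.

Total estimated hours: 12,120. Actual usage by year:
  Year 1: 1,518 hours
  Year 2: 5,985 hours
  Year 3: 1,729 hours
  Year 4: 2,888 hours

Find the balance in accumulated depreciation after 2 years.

$210,084

Depreciable base = $425,460 − $86,100 = $339,360.
Rate = $339,360 / 12,120 hours = $28 per hour.
Year 1: 1,518 × $28 = $42,504. Book value $382,956.
Year 2: 5,985 × $28 = $167,580. Book value $215,376.
Accumulated through year 2 = $425,460 − $215,376 = $210,084.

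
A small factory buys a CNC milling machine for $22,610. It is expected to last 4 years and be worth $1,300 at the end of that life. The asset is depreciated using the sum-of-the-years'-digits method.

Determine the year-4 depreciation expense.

Depreciable base = $22,610 − $1,300 = $21,310.
Sum of the years' digits = 4+3+2+1 = 10.
Year 1: $21,310 × 4/10 = $8,524. Book value $14,086.
Year 2: $21,310 × 3/10 = $6,393. Book value $7,693.
Year 3: $21,310 × 2/10 = $4,262. Book value $3,431.
Year 4: $21,310 × 1/10 = $2,131. Book value $1,300.

$2,131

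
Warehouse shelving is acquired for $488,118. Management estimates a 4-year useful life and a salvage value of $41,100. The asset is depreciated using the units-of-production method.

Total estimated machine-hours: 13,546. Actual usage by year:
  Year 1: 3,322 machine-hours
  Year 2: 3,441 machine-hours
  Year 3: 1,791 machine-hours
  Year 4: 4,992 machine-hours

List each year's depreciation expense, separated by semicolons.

$109,626; $113,553; $59,103; $164,736

Depreciable base = $488,118 − $41,100 = $447,018.
Rate = $447,018 / 13,546 machine-hours = $33 per machine-hour.
Year 1: 3,322 × $33 = $109,626. Book value $378,492.
Year 2: 3,441 × $33 = $113,553. Book value $264,939.
Year 3: 1,791 × $33 = $59,103. Book value $205,836.
Year 4: 4,992 × $33 = $164,736. Book value $41,100.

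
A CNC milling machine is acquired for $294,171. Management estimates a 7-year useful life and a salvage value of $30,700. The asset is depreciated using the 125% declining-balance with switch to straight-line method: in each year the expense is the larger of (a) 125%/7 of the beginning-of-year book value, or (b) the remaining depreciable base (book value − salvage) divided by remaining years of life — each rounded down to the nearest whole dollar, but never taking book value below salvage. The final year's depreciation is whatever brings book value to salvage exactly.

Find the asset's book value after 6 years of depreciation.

Depreciable base = $294,171 − $30,700 = $263,471.
Year 1: DB = ⌊$294,171 × 125%/7⌋ = $52,530; SL = ⌊$263,471/7⌋ = $37,638 → take DB $52,530. Book value $241,641.
Year 2: DB = ⌊$241,641 × 125%/7⌋ = $43,150; SL = ⌊$210,941/6⌋ = $35,156 → take DB $43,150. Book value $198,491.
Year 3: DB = ⌊$198,491 × 125%/7⌋ = $35,444; SL = ⌊$167,791/5⌋ = $33,558 → take DB $35,444. Book value $163,047.
Year 4: DB = ⌊$163,047 × 125%/7⌋ = $29,115; SL = ⌊$132,347/4⌋ = $33,086 → take SL $33,086. Book value $129,961.
Year 5: DB = ⌊$129,961 × 125%/7⌋ = $23,207; SL = ⌊$99,261/3⌋ = $33,087 → take SL $33,087. Book value $96,874.
Year 6: DB = ⌊$96,874 × 125%/7⌋ = $17,298; SL = ⌊$66,174/2⌋ = $33,087 → take SL $33,087. Book value $63,787.

$63,787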